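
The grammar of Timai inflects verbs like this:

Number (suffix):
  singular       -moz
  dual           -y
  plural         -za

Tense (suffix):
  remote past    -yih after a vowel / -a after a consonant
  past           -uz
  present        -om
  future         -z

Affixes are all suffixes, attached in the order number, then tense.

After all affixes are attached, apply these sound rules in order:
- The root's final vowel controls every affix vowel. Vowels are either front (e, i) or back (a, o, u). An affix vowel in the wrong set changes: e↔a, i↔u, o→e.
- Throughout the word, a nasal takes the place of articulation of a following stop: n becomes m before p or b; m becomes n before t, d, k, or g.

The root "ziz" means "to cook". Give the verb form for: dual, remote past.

zizye

Attach number dual -y → zizy.
Attach tense remote past -a (after consonant 'y') → zizya.
Apply vowel harmony: zizya → zizye.
Nasal assimilation: no change.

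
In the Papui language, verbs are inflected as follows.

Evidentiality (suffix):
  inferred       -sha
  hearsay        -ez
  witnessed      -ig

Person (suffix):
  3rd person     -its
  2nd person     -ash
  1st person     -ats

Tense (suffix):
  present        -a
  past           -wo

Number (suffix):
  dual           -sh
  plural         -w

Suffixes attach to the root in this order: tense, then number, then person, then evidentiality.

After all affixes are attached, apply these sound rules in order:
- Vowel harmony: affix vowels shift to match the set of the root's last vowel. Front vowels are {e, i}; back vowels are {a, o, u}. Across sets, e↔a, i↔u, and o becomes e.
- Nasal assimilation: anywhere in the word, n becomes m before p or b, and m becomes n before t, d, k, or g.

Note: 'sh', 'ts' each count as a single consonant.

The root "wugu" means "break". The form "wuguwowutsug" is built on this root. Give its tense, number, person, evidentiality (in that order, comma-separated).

past, plural, 3rd person, witnessed

Segment: wugu-wo-w-its-ig.
tense: -wo → past.
number: -w → plural.
person: -its → 3rd person.
evidentiality: -ig → witnessed.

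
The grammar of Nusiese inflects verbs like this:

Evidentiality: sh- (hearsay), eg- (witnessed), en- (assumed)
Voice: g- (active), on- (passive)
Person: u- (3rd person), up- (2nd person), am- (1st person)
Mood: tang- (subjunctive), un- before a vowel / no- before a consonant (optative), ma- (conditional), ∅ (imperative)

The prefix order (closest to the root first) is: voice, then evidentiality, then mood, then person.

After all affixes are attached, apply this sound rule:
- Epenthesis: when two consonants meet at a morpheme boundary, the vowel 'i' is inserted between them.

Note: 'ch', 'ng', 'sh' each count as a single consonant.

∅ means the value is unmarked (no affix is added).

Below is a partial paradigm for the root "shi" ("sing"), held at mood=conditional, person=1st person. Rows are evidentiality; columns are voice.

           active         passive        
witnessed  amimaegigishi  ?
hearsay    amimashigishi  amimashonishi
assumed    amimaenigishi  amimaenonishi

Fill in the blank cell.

Attach voice passive on- → onshi.
Attach evidentiality witnessed eg- → egonshi.
Attach mood conditional ma- → maegonshi.
Attach person 1st person am- → ammaegonshi.
Apply epenthesis: ammaegonshi → amimaegonishi.

amimaegonishi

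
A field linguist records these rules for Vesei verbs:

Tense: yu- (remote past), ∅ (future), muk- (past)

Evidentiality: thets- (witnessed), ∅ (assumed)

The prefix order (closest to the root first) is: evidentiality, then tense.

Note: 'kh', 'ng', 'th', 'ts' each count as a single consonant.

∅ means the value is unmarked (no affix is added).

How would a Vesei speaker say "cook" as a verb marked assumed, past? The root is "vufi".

evidentiality = assumed: zero marking, form stays vufi.
Attach tense past muk- → mukvufi.

mukvufi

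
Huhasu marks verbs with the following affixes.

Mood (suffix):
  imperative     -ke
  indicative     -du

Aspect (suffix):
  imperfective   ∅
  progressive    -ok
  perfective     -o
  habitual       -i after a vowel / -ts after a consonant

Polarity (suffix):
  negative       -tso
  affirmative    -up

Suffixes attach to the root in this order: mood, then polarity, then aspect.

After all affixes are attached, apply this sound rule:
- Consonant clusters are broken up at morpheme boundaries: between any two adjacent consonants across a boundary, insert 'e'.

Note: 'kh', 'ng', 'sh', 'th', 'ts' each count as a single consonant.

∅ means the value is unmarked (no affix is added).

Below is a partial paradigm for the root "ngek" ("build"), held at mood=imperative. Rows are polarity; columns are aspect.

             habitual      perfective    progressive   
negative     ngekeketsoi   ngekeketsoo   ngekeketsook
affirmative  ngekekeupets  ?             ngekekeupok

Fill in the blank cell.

Attach mood imperative -ke → ngekke.
Attach polarity affirmative -up → ngekkeup.
Attach aspect perfective -o → ngekkeupo.
Apply epenthesis: ngekkeupo → ngekekeupo.

ngekekeupo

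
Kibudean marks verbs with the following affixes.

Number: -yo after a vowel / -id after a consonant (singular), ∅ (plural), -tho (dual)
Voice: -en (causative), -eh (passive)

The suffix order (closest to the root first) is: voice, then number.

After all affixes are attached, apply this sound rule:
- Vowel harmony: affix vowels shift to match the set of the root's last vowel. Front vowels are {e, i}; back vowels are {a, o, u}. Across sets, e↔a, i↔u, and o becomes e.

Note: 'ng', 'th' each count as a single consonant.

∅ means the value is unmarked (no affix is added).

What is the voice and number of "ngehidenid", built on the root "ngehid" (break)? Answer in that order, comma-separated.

causative, singular

Segment: ngehid-en-id.
voice: -en → causative.
number: -yo/id → singular.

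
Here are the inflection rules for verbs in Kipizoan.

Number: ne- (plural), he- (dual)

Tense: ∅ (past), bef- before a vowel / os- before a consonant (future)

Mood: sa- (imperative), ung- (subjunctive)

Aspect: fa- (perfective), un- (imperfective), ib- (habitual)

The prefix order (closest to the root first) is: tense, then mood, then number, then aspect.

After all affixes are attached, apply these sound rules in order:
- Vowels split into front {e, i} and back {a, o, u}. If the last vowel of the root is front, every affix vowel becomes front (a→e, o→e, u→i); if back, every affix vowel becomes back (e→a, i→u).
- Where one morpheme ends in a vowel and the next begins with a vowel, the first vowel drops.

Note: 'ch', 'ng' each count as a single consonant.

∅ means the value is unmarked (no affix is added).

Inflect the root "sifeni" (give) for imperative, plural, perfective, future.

Attach tense future os- (before consonant 's') → ossifeni.
Attach mood imperative sa- → saossifeni.
Attach number plural ne- → nesaossifeni.
Attach aspect perfective fa- → fanesaossifeni.
Apply vowel harmony: fanesaossifeni → feneseessifeni.
Apply vowel deletion: feneseessifeni → fenesessifeni.

fenesessifeni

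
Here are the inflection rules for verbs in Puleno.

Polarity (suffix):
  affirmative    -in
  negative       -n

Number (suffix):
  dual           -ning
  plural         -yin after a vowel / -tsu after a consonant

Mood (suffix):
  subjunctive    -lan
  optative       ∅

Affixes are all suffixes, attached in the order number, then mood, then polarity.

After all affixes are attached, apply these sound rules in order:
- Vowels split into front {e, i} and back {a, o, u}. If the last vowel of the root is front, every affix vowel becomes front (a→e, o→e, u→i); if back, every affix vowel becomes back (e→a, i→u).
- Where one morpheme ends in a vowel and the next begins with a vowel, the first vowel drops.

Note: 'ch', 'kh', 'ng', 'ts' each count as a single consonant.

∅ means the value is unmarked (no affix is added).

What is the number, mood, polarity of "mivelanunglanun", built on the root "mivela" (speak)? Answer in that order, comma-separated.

dual, subjunctive, affirmative

Segment: mivela-ning-lan-in.
number: -ning → dual.
mood: -lan → subjunctive.
polarity: -in → affirmative.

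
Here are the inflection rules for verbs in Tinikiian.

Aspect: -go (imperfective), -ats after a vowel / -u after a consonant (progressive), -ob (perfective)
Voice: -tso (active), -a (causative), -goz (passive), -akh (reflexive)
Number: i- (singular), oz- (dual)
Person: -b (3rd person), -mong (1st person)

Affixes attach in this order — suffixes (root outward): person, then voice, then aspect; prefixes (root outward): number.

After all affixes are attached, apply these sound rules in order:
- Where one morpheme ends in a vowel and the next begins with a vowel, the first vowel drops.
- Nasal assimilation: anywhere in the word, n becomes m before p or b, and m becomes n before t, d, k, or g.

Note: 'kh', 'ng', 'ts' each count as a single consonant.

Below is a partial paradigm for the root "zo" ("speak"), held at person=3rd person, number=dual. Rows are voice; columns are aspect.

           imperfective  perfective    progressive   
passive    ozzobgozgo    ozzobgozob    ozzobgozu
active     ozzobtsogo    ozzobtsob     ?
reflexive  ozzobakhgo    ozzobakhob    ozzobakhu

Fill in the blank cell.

ozzobtsats

Attach person 3rd person -b → zob.
Attach number dual oz- → ozzob.
Attach voice active -tso → ozzobtso.
Attach aspect progressive -ats (after vowel 'o') → ozzobtsoats.
Apply vowel deletion: ozzobtsoats → ozzobtsats.
Nasal assimilation: no change.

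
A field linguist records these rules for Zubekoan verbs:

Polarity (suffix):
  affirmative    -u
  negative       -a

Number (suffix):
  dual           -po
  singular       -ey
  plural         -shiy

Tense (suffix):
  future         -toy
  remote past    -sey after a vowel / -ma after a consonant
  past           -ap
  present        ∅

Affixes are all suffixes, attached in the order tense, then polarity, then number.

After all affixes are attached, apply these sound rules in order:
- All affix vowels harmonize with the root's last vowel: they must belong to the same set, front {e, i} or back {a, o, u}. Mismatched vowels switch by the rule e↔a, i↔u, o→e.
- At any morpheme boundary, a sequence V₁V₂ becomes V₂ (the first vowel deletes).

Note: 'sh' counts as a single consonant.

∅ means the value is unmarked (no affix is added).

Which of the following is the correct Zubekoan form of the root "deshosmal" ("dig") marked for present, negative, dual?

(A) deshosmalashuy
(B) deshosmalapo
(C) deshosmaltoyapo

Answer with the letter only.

B

tense = present: zero marking, form stays deshosmal.
Attach polarity negative -a → deshosmala.
Attach number dual -po → deshosmalapo.
Vowel harmony: no change.
Vowel deletion: no change.
So the correct form is deshosmalapo, option (B).
(C) deshosmaltoyapo is wrong: it uses future instead of present for tense.
(A) deshosmalashuy is wrong: it uses plural instead of dual for number.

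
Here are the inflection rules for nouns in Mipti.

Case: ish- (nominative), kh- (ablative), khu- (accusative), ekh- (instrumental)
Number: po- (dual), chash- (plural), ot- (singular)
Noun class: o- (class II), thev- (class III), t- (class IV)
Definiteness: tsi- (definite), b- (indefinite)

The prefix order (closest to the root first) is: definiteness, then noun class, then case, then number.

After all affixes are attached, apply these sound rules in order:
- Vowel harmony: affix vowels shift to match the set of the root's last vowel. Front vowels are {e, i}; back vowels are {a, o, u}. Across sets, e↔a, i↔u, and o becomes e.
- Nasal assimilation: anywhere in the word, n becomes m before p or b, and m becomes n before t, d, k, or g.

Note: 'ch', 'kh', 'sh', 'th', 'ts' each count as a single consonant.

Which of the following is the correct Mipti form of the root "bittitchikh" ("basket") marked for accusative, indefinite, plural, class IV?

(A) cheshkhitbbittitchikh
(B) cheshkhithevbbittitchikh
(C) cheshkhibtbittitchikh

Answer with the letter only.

A

Attach definiteness indefinite b- → bbittitchikh.
Attach noun class class IV t- → tbbittitchikh.
Attach case accusative khu- → khutbbittitchikh.
Attach number plural chash- → chashkhutbbittitchikh.
Apply vowel harmony: chashkhutbbittitchikh → cheshkhitbbittitchikh.
Nasal assimilation: no change.
So the correct form is cheshkhitbbittitchikh, option (A).
(C) cheshkhibtbittitchikh is wrong: it has the affixes in the wrong order.
(B) cheshkhithevbbittitchikh is wrong: it uses class III instead of class IV for noun class.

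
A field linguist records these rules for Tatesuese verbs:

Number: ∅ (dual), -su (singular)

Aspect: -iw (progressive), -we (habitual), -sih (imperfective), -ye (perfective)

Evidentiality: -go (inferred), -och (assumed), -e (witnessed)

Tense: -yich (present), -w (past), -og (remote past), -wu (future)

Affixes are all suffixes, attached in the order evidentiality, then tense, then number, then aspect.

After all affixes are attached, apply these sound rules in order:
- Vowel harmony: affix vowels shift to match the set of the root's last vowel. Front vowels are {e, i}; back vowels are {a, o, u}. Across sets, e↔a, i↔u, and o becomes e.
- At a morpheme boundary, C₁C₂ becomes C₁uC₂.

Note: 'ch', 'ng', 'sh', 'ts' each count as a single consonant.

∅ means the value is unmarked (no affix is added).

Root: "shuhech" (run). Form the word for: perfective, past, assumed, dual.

Attach evidentiality assumed -och → shuhechoch.
Attach tense past -w → shuhechochw.
number = dual: zero marking, form stays shuhechochw.
Attach aspect perfective -ye → shuhechochwye.
Apply vowel harmony: shuhechochwye → shuhechechwye.
Apply epenthesis: shuhechechwye → shuhechechuwuye.

shuhechechuwuye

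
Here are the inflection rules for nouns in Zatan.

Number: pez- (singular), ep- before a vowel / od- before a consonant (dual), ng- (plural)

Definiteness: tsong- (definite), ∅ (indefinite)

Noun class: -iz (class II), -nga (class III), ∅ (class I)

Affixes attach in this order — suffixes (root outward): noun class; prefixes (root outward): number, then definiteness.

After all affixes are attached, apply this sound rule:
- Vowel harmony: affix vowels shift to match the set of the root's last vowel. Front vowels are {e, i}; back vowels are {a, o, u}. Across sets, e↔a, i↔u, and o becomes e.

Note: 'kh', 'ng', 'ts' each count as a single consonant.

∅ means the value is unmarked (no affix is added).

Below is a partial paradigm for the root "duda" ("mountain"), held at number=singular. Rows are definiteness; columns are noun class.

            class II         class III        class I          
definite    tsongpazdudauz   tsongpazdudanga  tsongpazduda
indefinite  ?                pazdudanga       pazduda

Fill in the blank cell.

pazdudauz

Attach number singular pez- → pezduda.
Attach noun class class II -iz → pezdudaiz.
definiteness = indefinite: zero marking, form stays pezdudaiz.
Apply vowel harmony: pezdudaiz → pazdudauz.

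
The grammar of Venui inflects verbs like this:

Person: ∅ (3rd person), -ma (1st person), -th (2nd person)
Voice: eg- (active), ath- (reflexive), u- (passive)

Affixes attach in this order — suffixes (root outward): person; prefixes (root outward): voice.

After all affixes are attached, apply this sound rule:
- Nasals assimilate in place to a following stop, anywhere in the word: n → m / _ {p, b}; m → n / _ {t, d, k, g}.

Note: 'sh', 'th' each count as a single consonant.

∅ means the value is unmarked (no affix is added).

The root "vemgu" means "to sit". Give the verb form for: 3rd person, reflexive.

person = 3rd person: zero marking, form stays vemgu.
Attach voice reflexive ath- → athvemgu.
Apply nasal assimilation: athvemgu → athvengu.

athvengu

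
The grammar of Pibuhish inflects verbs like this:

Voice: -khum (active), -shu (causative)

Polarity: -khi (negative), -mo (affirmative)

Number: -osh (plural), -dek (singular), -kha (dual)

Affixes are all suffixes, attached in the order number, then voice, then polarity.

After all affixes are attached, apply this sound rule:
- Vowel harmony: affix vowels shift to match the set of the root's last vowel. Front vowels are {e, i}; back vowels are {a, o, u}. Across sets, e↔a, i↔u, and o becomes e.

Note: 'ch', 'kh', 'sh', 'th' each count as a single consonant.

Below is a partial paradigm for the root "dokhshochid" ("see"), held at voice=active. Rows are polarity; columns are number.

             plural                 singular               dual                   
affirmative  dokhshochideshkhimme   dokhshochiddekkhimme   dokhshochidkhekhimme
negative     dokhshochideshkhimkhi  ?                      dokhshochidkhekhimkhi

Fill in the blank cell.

Attach number singular -dek → dokhshochiddek.
Attach voice active -khum → dokhshochiddekkhum.
Attach polarity negative -khi → dokhshochiddekkhumkhi.
Apply vowel harmony: dokhshochiddekkhumkhi → dokhshochiddekkhimkhi.

dokhshochiddekkhimkhi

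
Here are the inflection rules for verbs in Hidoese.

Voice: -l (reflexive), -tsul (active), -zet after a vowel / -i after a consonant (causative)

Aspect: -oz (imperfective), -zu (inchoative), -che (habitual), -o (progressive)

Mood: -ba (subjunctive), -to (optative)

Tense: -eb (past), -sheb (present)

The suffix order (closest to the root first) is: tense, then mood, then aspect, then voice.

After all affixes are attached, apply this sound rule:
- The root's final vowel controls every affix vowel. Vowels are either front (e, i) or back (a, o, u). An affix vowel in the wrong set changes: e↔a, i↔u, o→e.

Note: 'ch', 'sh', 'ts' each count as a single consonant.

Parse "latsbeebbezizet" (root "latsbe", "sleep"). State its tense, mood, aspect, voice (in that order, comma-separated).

past, subjunctive, inchoative, causative

Segment: latsbe-eb-ba-zu-zet.
tense: -eb → past.
mood: -ba → subjunctive.
aspect: -zu → inchoative.
voice: -zet/i → causative.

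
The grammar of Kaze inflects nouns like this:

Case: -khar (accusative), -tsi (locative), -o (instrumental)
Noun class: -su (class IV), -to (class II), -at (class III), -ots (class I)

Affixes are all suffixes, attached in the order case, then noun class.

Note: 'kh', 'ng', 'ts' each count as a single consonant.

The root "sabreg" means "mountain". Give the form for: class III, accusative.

sabregkharat

Attach case accusative -khar → sabregkhar.
Attach noun class class III -at → sabregkharat.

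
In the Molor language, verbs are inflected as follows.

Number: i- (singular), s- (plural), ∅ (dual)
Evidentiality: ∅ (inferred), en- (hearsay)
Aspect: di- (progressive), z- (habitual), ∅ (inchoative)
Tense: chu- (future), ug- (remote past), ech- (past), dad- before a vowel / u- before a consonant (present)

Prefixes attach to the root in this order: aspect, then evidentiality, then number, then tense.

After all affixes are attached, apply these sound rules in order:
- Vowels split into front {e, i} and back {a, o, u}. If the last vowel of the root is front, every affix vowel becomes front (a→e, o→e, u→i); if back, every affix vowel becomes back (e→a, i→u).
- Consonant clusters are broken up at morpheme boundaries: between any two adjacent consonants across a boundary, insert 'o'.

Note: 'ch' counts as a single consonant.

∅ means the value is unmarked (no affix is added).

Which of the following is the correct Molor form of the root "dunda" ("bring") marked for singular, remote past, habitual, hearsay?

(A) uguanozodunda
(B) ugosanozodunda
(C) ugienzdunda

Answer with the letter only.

A

Attach aspect habitual z- → zdunda.
Attach evidentiality hearsay en- → enzdunda.
Attach number singular i- → ienzdunda.
Attach tense remote past ug- → ugienzdunda.
Apply vowel harmony: ugienzdunda → uguanzdunda.
Apply epenthesis: uguanzdunda → uguanozodunda.
So the correct form is uguanozodunda, option (A).
(C) ugienzdunda is wrong: it fails to apply the sound rule(s).
(B) ugosanozodunda is wrong: it uses plural instead of singular for number.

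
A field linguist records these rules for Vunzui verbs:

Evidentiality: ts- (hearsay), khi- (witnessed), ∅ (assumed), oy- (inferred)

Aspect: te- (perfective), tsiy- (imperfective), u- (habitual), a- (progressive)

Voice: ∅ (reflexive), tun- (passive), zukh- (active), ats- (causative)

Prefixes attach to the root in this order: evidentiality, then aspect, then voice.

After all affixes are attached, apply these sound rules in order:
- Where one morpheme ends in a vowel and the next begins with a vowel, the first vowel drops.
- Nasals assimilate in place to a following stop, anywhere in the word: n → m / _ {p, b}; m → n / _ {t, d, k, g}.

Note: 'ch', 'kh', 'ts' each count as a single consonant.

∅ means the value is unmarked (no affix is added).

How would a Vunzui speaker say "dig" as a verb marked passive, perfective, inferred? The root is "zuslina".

tuntoyzuslina

Attach evidentiality inferred oy- → oyzuslina.
Attach aspect perfective te- → teoyzuslina.
Attach voice passive tun- → tunteoyzuslina.
Apply vowel deletion: tunteoyzuslina → tuntoyzuslina.
Nasal assimilation: no change.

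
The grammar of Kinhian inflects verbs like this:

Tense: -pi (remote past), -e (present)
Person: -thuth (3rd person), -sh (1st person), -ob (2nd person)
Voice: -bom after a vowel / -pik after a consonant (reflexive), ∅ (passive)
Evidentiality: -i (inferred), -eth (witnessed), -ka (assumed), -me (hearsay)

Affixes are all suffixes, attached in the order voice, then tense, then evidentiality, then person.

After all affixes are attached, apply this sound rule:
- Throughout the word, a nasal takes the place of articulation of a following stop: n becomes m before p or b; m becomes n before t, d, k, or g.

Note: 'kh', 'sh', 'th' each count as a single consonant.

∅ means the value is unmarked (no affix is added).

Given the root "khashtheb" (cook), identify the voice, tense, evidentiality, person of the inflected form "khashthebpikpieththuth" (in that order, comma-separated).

reflexive, remote past, witnessed, 3rd person

Segment: khashtheb-pik-pi-eth-thuth.
voice: -bom/pik → reflexive.
tense: -pi → remote past.
evidentiality: -eth → witnessed.
person: -thuth → 3rd person.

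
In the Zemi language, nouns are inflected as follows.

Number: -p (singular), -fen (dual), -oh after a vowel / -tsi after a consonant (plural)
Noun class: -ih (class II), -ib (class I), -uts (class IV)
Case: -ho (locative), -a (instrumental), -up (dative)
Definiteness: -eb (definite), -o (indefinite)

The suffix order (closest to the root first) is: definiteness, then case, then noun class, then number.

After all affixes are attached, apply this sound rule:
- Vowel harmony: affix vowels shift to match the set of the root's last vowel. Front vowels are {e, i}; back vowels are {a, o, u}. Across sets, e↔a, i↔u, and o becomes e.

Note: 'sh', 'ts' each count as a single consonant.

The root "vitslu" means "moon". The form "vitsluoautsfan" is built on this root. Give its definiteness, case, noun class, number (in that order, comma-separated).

indefinite, instrumental, class IV, dual

Segment: vitslu-o-a-uts-fen.
definiteness: -o → indefinite.
case: -a → instrumental.
noun class: -uts → class IV.
number: -fen → dual.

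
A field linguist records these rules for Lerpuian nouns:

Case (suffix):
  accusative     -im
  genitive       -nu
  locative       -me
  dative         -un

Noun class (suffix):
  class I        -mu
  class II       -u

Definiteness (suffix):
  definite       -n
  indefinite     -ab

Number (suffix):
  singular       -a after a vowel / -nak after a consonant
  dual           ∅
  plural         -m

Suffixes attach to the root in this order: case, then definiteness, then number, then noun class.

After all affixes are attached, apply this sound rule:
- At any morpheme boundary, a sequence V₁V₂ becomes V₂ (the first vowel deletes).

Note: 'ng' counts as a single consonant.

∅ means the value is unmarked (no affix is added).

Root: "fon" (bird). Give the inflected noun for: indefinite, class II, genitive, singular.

fonnabnaku

Attach case genitive -nu → fonnu.
Attach definiteness indefinite -ab → fonnuab.
Attach number singular -nak (after consonant 'b') → fonnuabnak.
Attach noun class class II -u → fonnuabnaku.
Apply vowel deletion: fonnuabnaku → fonnabnaku.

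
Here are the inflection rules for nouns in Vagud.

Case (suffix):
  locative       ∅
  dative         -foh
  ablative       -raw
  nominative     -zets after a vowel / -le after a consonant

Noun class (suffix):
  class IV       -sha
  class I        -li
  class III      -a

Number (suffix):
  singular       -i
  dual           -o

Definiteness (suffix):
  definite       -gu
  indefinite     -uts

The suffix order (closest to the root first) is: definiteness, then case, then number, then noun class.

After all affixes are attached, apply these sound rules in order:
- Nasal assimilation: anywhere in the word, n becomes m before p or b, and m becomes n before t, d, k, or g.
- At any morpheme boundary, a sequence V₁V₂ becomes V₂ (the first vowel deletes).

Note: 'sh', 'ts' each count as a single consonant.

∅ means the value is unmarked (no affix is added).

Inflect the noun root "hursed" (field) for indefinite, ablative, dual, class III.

Attach definiteness indefinite -uts → hurseduts.
Attach case ablative -raw → hursedutsraw.
Attach number dual -o → hursedutsrawo.
Attach noun class class III -a → hursedutsrawoa.
Nasal assimilation: no change.
Apply vowel deletion: hursedutsrawoa → hursedutsrawa.

hursedutsrawa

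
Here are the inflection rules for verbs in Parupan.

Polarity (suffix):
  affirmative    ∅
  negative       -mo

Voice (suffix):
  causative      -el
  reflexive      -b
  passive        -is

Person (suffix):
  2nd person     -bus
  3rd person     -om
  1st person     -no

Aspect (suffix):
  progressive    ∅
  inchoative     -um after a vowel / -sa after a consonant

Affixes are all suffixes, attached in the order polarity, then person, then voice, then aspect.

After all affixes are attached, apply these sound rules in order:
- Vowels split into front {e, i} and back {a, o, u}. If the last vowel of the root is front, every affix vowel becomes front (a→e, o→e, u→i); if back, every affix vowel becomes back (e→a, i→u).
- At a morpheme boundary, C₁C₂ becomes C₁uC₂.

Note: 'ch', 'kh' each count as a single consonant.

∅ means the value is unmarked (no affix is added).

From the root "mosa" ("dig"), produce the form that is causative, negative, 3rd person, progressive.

Attach polarity negative -mo → mosamo.
Attach person 3rd person -om → mosamoom.
Attach voice causative -el → mosamoomel.
aspect = progressive: zero marking, form stays mosamoomel.
Apply vowel harmony: mosamoomel → mosamoomal.
Epenthesis: no change.

mosamoomal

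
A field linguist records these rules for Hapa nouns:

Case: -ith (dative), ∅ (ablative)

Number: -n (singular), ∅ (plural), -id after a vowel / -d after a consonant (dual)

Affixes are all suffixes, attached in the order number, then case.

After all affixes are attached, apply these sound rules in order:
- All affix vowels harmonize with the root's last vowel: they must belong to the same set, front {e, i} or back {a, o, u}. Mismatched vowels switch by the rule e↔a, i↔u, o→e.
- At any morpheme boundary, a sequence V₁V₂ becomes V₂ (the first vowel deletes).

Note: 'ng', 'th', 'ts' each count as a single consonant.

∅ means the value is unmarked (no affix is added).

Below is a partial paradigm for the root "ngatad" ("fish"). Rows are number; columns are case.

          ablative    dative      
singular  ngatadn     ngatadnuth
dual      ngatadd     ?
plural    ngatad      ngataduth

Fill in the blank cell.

Attach number dual -d (after consonant 'd') → ngatadd.
Attach case dative -ith → ngataddith.
Apply vowel harmony: ngataddith → ngatadduth.
Vowel deletion: no change.

ngatadduth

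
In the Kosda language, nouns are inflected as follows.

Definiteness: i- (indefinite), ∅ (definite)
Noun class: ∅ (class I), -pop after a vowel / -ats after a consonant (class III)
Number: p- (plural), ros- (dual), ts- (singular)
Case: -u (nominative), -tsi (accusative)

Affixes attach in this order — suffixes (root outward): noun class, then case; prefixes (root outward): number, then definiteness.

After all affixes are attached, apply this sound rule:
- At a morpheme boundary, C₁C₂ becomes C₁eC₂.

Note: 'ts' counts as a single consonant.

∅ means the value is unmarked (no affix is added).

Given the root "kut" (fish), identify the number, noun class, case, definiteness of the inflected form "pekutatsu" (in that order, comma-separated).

plural, class III, nominative, definite

Segment: p-kut-ats-u.
number: p- → plural.
noun class: -pop/ats → class III.
case: -u → nominative.
definiteness: ∅ → definite.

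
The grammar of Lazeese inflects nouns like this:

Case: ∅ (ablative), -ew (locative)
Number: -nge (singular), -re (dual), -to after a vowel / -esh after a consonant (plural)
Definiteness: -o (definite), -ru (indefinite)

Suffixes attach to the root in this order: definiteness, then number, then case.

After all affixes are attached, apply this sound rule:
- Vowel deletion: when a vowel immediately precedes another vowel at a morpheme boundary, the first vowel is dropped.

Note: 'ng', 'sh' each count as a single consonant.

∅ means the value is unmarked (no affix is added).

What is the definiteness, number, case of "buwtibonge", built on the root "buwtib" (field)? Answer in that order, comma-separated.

definite, singular, ablative

Segment: buwtib-o-nge.
definiteness: -o → definite.
number: -nge → singular.
case: ∅ → ablative.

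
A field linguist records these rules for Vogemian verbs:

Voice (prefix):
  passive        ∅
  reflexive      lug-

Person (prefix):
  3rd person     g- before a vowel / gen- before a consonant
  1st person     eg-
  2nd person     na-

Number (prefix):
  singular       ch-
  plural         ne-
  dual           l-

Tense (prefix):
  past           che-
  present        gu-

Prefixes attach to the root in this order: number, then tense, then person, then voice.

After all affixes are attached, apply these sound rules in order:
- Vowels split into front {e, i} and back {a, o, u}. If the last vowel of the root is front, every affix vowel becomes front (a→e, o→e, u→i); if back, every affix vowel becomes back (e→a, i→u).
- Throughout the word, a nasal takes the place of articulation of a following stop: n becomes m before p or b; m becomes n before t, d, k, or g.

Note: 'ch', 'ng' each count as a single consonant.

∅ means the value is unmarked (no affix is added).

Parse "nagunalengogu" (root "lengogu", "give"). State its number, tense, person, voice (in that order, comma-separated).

plural, present, 2nd person, passive

Segment: na-gu-ne-lengogu.
number: ne- → plural.
tense: gu- → present.
person: na- → 2nd person.
voice: ∅ → passive.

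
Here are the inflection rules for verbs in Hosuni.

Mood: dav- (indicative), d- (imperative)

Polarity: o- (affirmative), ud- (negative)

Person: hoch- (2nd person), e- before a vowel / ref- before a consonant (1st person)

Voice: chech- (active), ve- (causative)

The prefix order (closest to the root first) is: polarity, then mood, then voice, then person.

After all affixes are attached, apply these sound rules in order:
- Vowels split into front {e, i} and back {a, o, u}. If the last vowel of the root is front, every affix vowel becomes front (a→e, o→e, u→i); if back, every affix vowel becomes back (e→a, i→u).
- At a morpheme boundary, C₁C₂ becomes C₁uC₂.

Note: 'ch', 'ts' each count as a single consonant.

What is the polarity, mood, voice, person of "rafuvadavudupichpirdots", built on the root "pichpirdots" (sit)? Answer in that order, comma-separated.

negative, indicative, causative, 1st person

Segment: ref-ve-dav-ud-pichpirdots.
polarity: ud- → negative.
mood: dav- → indicative.
voice: ve- → causative.
person: e/ref- → 1st person.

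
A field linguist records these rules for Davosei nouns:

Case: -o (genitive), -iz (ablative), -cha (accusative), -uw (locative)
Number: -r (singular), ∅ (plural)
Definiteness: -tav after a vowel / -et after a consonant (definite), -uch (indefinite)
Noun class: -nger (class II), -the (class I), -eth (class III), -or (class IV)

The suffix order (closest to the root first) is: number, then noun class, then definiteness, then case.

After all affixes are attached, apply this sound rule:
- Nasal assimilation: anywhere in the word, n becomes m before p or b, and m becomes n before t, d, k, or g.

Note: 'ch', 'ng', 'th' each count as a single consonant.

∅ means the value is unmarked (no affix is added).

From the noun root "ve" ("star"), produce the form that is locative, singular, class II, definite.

verngeretuw

Attach number singular -r → ver.
Attach noun class class II -nger → vernger.
Attach definiteness definite -et (after consonant 'r') → verngeret.
Attach case locative -uw → verngeretuw.
Nasal assimilation: no change.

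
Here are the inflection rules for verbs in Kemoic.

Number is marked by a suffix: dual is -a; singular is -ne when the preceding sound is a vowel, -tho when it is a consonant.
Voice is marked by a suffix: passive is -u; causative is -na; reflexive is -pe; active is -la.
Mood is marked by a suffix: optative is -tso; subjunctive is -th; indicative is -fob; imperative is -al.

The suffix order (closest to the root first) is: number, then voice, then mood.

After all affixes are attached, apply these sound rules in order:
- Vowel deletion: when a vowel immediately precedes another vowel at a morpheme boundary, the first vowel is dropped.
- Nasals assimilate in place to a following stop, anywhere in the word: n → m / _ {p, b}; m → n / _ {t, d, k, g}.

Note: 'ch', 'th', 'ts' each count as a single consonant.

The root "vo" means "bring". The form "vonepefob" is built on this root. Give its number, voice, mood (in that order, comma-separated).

singular, reflexive, indicative

Segment: vo-ne-pe-fob.
number: -ne/tho → singular.
voice: -pe → reflexive.
mood: -fob → indicative.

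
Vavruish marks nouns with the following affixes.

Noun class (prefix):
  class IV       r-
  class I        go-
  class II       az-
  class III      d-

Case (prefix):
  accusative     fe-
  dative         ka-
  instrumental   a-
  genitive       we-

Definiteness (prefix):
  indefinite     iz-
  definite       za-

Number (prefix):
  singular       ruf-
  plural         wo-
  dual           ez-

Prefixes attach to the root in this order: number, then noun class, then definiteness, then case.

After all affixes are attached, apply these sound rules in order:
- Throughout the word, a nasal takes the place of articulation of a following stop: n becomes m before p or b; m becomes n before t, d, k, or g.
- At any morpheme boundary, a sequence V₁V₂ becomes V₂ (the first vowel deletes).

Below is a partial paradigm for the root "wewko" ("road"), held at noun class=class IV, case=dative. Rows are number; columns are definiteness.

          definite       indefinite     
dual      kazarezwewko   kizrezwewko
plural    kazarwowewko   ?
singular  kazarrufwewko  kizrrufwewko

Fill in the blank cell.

kizrwowewko

Attach number plural wo- → wowewko.
Attach noun class class IV r- → rwowewko.
Attach definiteness indefinite iz- → izrwowewko.
Attach case dative ka- → kaizrwowewko.
Nasal assimilation: no change.
Apply vowel deletion: kaizrwowewko → kizrwowewko.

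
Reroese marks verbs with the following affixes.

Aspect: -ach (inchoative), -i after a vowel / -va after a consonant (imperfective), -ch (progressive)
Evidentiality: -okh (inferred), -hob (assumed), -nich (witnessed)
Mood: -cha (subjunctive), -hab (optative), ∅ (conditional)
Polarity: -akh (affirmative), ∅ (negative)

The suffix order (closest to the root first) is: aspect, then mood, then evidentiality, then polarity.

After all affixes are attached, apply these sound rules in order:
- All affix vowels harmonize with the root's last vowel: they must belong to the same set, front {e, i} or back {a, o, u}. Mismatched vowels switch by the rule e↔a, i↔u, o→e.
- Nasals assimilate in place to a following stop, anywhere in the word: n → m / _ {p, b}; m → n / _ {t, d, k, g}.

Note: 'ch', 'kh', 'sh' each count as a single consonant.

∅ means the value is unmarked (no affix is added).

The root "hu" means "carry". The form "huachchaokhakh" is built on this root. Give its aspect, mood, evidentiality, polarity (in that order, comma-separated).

inchoative, subjunctive, inferred, affirmative

Segment: hu-ach-cha-okh-akh.
aspect: -ach → inchoative.
mood: -cha → subjunctive.
evidentiality: -okh → inferred.
polarity: -akh → affirmative.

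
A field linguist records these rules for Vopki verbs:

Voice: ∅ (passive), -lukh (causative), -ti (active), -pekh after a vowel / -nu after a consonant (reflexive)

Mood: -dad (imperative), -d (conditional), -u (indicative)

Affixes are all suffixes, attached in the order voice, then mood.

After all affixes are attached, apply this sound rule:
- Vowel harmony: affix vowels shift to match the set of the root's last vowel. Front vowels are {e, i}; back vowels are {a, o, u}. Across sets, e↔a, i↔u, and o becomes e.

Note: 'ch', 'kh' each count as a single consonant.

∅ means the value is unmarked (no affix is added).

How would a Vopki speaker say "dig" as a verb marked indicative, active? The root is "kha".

khatuu

Attach voice active -ti → khati.
Attach mood indicative -u → khatiu.
Apply vowel harmony: khatiu → khatuu.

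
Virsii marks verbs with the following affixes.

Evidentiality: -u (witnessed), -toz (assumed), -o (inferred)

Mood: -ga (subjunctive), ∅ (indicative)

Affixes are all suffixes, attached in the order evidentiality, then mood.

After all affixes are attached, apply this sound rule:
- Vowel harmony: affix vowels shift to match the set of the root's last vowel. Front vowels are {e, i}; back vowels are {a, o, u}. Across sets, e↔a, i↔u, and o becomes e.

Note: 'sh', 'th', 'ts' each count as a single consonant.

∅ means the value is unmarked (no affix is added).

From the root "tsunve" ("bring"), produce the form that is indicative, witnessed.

Attach evidentiality witnessed -u → tsunveu.
mood = indicative: zero marking, form stays tsunveu.
Apply vowel harmony: tsunveu → tsunvei.

tsunvei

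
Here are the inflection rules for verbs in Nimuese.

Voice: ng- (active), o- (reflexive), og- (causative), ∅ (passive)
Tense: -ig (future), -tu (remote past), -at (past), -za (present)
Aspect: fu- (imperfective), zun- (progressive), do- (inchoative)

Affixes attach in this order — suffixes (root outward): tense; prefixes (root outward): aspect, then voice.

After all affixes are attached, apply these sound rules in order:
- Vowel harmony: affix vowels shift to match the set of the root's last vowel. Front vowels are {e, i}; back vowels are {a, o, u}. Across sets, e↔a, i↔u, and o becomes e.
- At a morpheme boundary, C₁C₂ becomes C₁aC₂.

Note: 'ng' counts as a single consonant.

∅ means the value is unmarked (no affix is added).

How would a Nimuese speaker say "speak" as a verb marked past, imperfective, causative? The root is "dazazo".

Attach aspect imperfective fu- → fudazazo.
Attach voice causative og- → ogfudazazo.
Attach tense past -at → ogfudazazoat.
Vowel harmony: no change.
Apply epenthesis: ogfudazazoat → ogafudazazoat.

ogafudazazoat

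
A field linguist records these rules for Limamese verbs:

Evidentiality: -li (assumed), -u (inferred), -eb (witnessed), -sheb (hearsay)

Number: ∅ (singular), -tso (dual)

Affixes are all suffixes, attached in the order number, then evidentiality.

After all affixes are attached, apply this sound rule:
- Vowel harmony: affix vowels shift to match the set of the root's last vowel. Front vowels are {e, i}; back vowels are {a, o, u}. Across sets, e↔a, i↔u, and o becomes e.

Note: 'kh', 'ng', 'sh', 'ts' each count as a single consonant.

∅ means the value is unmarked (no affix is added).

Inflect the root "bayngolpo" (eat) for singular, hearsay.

number = singular: zero marking, form stays bayngolpo.
Attach evidentiality hearsay -sheb → bayngolposheb.
Apply vowel harmony: bayngolposheb → bayngolposhab.

bayngolposhab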